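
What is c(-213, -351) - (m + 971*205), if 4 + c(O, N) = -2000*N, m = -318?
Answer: 503259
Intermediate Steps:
c(O, N) = -4 - 2000*N
c(-213, -351) - (m + 971*205) = (-4 - 2000*(-351)) - (-318 + 971*205) = (-4 + 702000) - (-318 + 199055) = 701996 - 1*198737 = 701996 - 198737 = 503259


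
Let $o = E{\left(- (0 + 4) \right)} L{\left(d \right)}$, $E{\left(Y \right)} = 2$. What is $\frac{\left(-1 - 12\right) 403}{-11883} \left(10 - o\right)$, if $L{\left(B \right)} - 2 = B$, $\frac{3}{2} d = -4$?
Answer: $\frac{10478}{2097} \approx 4.9967$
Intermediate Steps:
$d = - \frac{8}{3}$ ($d = \frac{2}{3} \left(-4\right) = - \frac{8}{3} \approx -2.6667$)
$L{\left(B \right)} = 2 + B$
$o = - \frac{4}{3}$ ($o = 2 \left(2 - \frac{8}{3}\right) = 2 \left(- \frac{2}{3}\right) = - \frac{4}{3} \approx -1.3333$)
$\frac{\left(-1 - 12\right) 403}{-11883} \left(10 - o\right) = \frac{\left(-1 - 12\right) 403}{-11883} \left(10 - - \frac{4}{3}\right) = \left(-1 - 12\right) 403 \left(- \frac{1}{11883}\right) \left(10 + \frac{4}{3}\right) = \left(-13\right) 403 \left(- \frac{1}{11883}\right) \frac{34}{3} = \left(-5239\right) \left(- \frac{1}{11883}\right) \frac{34}{3} = \frac{5239}{11883} \cdot \frac{34}{3} = \frac{10478}{2097}$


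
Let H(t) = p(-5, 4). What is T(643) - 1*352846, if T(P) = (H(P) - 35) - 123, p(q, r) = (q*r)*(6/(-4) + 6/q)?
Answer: -352950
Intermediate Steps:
p(q, r) = q*r*(-3/2 + 6/q) (p(q, r) = (q*r)*(6*(-1/4) + 6/q) = (q*r)*(-3/2 + 6/q) = q*r*(-3/2 + 6/q))
H(t) = 54 (H(t) = (3/2)*4*(4 - 1*(-5)) = (3/2)*4*(4 + 5) = (3/2)*4*9 = 54)
T(P) = -104 (T(P) = (54 - 35) - 123 = 19 - 123 = -104)
T(643) - 1*352846 = -104 - 1*352846 = -104 - 352846 = -352950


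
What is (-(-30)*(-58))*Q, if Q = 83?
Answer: -144420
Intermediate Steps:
(-(-30)*(-58))*Q = -(-30)*(-58)*83 = -30*58*83 = -1740*83 = -144420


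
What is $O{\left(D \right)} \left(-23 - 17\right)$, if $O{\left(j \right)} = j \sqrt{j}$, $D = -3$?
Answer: $120 i \sqrt{3} \approx 207.85 i$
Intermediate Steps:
$O{\left(j \right)} = j^{\frac{3}{2}}$
$O{\left(D \right)} \left(-23 - 17\right) = \left(-3\right)^{\frac{3}{2}} \left(-23 - 17\right) = - 3 i \sqrt{3} \left(-40\right) = 120 i \sqrt{3}$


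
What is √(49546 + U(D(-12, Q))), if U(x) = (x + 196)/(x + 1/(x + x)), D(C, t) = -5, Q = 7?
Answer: 2*√32192934/51 ≈ 222.51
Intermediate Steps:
U(x) = (196 + x)/(x + 1/(2*x))
√(49546 + U(D(-12, Q))) = √(49546 + 2*(-5)*(196 - 5)/(1 + 2*(-5)²)) = √(49546 + 2*(-5)*191/(1 + 2*25)) = √(49546 + 2*(-5)*191/(1 + 50)) = √(49546 + 2*(-5)*191/51) = √(49546 + 2*(-5)*(1/51)*191) = √(49546 - 1910/51) = √(2524936/51) = 2*√32192934/51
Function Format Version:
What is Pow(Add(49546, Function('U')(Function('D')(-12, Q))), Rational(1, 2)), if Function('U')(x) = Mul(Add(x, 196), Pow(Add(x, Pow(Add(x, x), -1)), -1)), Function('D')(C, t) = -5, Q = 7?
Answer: Mul(Rational(2, 51), Pow(32192934, Rational(1, 2))) ≈ 222.51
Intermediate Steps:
Function('U')(x) = Mul(Pow(Add(x, Mul(Rational(1, 2), Pow(x, -1))), -1), Add(196, x)) (Function('U')(x) = Mul(Add(196, x), Pow(Add(x, Pow(Mul(2, x), -1)), -1)) = Mul(Add(196, x), Pow(Add(x, Mul(Rational(1, 2), Pow(x, -1))), -1)) = Mul(Pow(Add(x, Mul(Rational(1, 2), Pow(x, -1))), -1), Add(196, x)))
Pow(Add(49546, Function('U')(Function('D')(-12, Q))), Rational(1, 2)) = Pow(Add(49546, Mul(2, -5, Pow(Add(1, Mul(2, Pow(-5, 2))), -1), Add(196, -5))), Rational(1, 2)) = Pow(Add(49546, Mul(2, -5, Pow(Add(1, Mul(2, 25)), -1), 191)), Rational(1, 2)) = Pow(Add(49546, Mul(2, -5, Pow(Add(1, 50), -1), 191)), Rational(1, 2)) = Pow(Add(49546, Mul(2, -5, Pow(51, -1), 191)), Rational(1, 2)) = Pow(Add(49546, Mul(2, -5, Rational(1, 51), 191)), Rational(1, 2)) = Pow(Add(49546, Rational(-1910, 51)), Rational(1, 2)) = Pow(Rational(2524936, 51), Rational(1, 2)) = Mul(Rational(2, 51), Pow(32192934, Rational(1, 2)))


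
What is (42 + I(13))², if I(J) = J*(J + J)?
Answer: 144400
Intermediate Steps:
I(J) = 2*J² (I(J) = J*(2*J) = 2*J²)
(42 + I(13))² = (42 + 2*13²)² = (42 + 2*169)² = (42 + 338)² = 380² = 144400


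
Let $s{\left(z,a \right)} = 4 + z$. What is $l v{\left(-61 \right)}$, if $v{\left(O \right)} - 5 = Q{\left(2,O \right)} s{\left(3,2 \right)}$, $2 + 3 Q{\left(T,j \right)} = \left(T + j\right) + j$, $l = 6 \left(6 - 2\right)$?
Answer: $-6712$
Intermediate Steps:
$l = 24$ ($l = 6 \cdot 4 = 24$)
$Q{\left(T,j \right)} = - \frac{2}{3} + \frac{T}{3} + \frac{2 j}{3}$ ($Q{\left(T,j \right)} = - \frac{2}{3} + \frac{\left(T + j\right) + j}{3} = - \frac{2}{3} + \frac{T + 2 j}{3} = - \frac{2}{3} + \left(\frac{T}{3} + \frac{2 j}{3}\right) = - \frac{2}{3} + \frac{T}{3} + \frac{2 j}{3}$)
$v{\left(O \right)} = 5 + \frac{14 O}{3}$ ($v{\left(O \right)} = 5 + \left(- \frac{2}{3} + \frac{1}{3} \cdot 2 + \frac{2 O}{3}\right) \left(4 + 3\right) = 5 + \left(- \frac{2}{3} + \frac{2}{3} + \frac{2 O}{3}\right) 7 = 5 + \frac{2 O}{3} \cdot 7 = 5 + \frac{14 O}{3}$)
$l v{\left(-61 \right)} = 24 \left(5 + \frac{14}{3} \left(-61\right)\right) = 24 \left(5 - \frac{854}{3}\right) = 24 \left(- \frac{839}{3}\right) = -6712$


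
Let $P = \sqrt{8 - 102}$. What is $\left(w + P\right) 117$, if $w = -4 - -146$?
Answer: $16614 + 117 i \sqrt{94} \approx 16614.0 + 1134.4 i$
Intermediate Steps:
$w = 142$ ($w = -4 + 146 = 142$)
$P = i \sqrt{94}$ ($P = \sqrt{-94} = i \sqrt{94} \approx 9.6954 i$)
$\left(w + P\right) 117 = \left(142 + i \sqrt{94}\right) 117 = 16614 + 117 i \sqrt{94}$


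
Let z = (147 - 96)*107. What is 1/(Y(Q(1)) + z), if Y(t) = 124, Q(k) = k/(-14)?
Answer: 1/5581 ≈ 0.00017918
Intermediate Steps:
Q(k) = -k/14 (Q(k) = k*(-1/14) = -k/14)
z = 5457 (z = 51*107 = 5457)
1/(Y(Q(1)) + z) = 1/(124 + 5457) = 1/5581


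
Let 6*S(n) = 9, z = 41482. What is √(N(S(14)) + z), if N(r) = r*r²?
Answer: √663766/4 ≈ 203.68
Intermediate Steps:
S(n) = 3/2 (S(n) = (⅙)*9 = 3/2)
N(r) = r³
√(N(S(14)) + z) = √((3/2)³ + 41482) = √(27/8 + 41482) = √(331883/8) = √663766/4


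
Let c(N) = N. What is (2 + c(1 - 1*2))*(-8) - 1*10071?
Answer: -10079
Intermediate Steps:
(2 + c(1 - 1*2))*(-8) - 1*10071 = (2 + (1 - 1*2))*(-8) - 1*10071 = (2 + (1 - 2))*(-8) - 10071 = (2 - 1)*(-8) - 10071 = 1*(-8) - 10071 = -8 - 10071 = -10079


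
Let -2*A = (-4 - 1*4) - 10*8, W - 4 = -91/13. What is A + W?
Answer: 41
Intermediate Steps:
W = -3 (W = 4 - 91/13 = 4 - 91*1/13 = 4 - 7 = -3)
A = 44 (A = -((-4 - 1*4) - 10*8)/2 = -((-4 - 4) - 80)/2 = -(-8 - 80)/2 = -½*(-88) = 44)
A + W = 44 - 3 = 41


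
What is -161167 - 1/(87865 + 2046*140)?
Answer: -60325613936/374305 ≈ -1.6117e+5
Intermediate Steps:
-161167 - 1/(87865 + 2046*140) = -161167 - 1/(87865 + 286440) = -161167 - 1/374305 = -60325613936/374305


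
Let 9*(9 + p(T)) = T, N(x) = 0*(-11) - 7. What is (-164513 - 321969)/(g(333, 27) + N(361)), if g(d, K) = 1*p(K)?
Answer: 486482/13 ≈ 37422.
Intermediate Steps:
N(x) = -7 (N(x) = 0 - 7 = -7)
p(T) = -9 + T/9
g(d, K) = -9 + K/9 (g(d, K) = 1*(-9 + K/9) = -9 + K/9)
(-164513 - 321969)/(g(333, 27) + N(361)) = (-164513 - 321969)/((-9 + (1/9)*27) - 7) = -486482/((-9 + 3) - 7) = -486482/(-6 - 7) = -486482/(-13) = -486482*(-1/13) = 486482/13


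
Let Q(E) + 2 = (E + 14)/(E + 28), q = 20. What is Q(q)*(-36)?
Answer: 93/2 ≈ 46.500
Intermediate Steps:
Q(E) = -2 + (14 + E)/(28 + E) (Q(E) = -2 + (E + 14)/(E + 28) = -2 + (14 + E)/(28 + E))
Q(q)*(-36) = ((-42 - 1*20)/(28 + 20))*(-36) = ((-42 - 20)/48)*(-36) = ((1/48)*(-62))*(-36) = -31/24*(-36) = 93/2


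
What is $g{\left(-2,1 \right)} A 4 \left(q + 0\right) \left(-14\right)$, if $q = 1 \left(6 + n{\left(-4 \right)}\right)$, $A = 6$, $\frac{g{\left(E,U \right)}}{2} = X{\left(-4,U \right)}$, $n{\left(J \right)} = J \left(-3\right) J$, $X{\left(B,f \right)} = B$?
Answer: $-112896$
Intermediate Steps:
$n{\left(J \right)} = - 3 J^{2}$ ($n{\left(J \right)} = - 3 J J = - 3 J^{2}$)
$g{\left(E,U \right)} = -8$ ($g{\left(E,U \right)} = 2 \left(-4\right) = -8$)
$q = -42$ ($q = 1 \left(6 - 3 \left(-4\right)^{2}\right) = 1 \left(6 - 48\right) = 1 \left(-42\right) = -42$)
$g{\left(-2,1 \right)} A 4 \left(q + 0\right) \left(-14\right) = \left(-8\right) 6 \cdot 4 \left(-42 + 0\right) \left(-14\right) = - 48 \cdot 4 \left(-42\right) \left(-14\right) = \left(-48\right) \left(-168\right) \left(-14\right) = 8064 \left(-14\right) = -112896$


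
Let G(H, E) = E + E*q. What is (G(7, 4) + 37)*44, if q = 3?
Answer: 2332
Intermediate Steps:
G(H, E) = 4*E (G(H, E) = E + E*3 = E + 3*E = 4*E)
(G(7, 4) + 37)*44 = (4*4 + 37)*44 = (16 + 37)*44 = 53*44 = 2332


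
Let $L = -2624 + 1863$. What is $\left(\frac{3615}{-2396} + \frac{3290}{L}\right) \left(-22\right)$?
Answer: $\frac{116972405}{911678} \approx 128.3$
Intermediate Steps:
$L = -761$
$\left(\frac{3615}{-2396} + \frac{3290}{L}\right) \left(-22\right) = \left(\frac{3615}{-2396} + \frac{3290}{-761}\right) \left(-22\right) = \left(3615 \left(- \frac{1}{2396}\right) + 3290 \left(- \frac{1}{761}\right)\right) \left(-22\right) = \left(- \frac{3615}{2396} - \frac{3290}{761}\right) \left(-22\right) = \left(- \frac{10633855}{1823356}\right) \left(-22\right) = \frac{116972405}{911678}$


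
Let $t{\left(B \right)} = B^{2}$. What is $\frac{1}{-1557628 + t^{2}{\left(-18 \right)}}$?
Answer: $- \frac{1}{1452652} \approx -6.884 \cdot 10^{-7}$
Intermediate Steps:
$\frac{1}{-1557628 + t^{2}{\left(-18 \right)}} = \frac{1}{-1557628 + \left(\left(-18\right)^{2}\right)^{2}} = \frac{1}{-1557628 + 324^{2}} = \frac{1}{-1557628 + 104976} = \frac{1}{-1452652} = - \frac{1}{1452652}$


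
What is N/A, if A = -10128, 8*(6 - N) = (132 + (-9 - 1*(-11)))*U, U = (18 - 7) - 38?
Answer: -611/13504 ≈ -0.045246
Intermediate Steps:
U = -27 (U = 11 - 38 = -27)
N = 1833/4 (N = 6 - (132 + (-9 - 1*(-11)))*(-27)/8 = 6 - (132 + (-9 + 11))*(-27)/8 = 6 - (132 + 2)*(-27)/8 = 6 - 67*(-27)/4 = 6 - 1/8*(-3618) = 6 + 1809/4 = 1833/4 ≈ 458.25)
N/A = (1833/4)/(-10128) = (1833/4)*(-1/10128) = -611/13504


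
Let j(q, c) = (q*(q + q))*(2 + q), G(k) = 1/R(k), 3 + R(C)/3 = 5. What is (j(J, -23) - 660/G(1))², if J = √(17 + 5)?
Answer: 15034976 - 340736*√22 ≈ 1.3437e+7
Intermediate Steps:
R(C) = 6 (R(C) = -9 + 3*5 = -9 + 15 = 6)
J = √22 ≈ 4.6904
G(k) = ⅙ (G(k) = 1/6 = ⅙)
j(q, c) = 2*q²*(2 + q) (j(q, c) = (q*(2*q))*(2 + q) = (2*q²)*(2 + q) = 2*q²*(2 + q))
(j(J, -23) - 660/G(1))² = (2*(√22)²*(2 + √22) - 660/⅙)² = (2*22*(2 + √22) - 660*6)² = ((88 + 44*√22) - 3960)² = (-3872 + 44*√22)²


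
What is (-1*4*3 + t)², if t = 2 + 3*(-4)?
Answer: 484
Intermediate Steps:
t = -10 (t = 2 - 12 = -10)
(-1*4*3 + t)² = (-1*4*3 - 10)² = (-4*3 - 10)² = (-12 - 10)² = (-22)² = 484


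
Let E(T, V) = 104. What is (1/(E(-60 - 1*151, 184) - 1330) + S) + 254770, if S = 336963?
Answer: 725464657/1226 ≈ 5.9173e+5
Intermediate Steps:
(1/(E(-60 - 1*151, 184) - 1330) + S) + 254770 = (1/(104 - 1330) + 336963) + 254770 = (1/(-1226) + 336963) + 254770 = (-1/1226 + 336963) + 254770 = 413116637/1226 + 254770 = 725464657/1226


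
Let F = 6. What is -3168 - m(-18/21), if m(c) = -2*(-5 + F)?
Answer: -3166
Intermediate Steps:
m(c) = -2 (m(c) = -2*(-5 + 6) = -2*1 = -2)
-3168 - m(-18/21) = -3168 - 1*(-2) = -3168 + 2 = -3166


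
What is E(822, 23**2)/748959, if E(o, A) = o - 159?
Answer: 221/249653 ≈ 0.00088523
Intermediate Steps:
E(o, A) = -159 + o
E(822, 23**2)/748959 = (-159 + 822)/748959 = 663*(1/748959) = 221/249653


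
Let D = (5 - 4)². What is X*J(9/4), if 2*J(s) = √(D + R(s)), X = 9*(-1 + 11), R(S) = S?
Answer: 45*√13/2 ≈ 81.125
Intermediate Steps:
X = 90 (X = 9*10 = 90)
D = 1 (D = 1² = 1)
J(s) = √(1 + s)/2
X*J(9/4) = 90*(√(1 + 9/4)/2) = 90*(√(13/4)/2) = 90*((√13/2)/2) = 90*(√13/4) = 45*√13/2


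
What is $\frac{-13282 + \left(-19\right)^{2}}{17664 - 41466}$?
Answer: $\frac{4307}{7934} \approx 0.54285$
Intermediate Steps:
$\frac{-13282 + \left(-19\right)^{2}}{17664 - 41466} = \frac{-13282 + 361}{-23802} = \left(-12921\right) \left(- \frac{1}{23802}\right) = \frac{4307}{7934}$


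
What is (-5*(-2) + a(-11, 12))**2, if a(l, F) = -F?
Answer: 4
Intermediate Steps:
(-5*(-2) + a(-11, 12))**2 = (-5*(-2) - 1*12)**2 = (10 - 12)**2 = (-2)**2 = 4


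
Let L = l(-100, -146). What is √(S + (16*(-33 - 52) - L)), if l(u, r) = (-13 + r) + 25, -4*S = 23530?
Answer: I*√28434/2 ≈ 84.312*I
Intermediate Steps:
S = -11765/2 (S = -¼*23530 = -11765/2 ≈ -5882.5)
l(u, r) = 12 + r
L = -134 (L = 12 - 146 = -134)
√(S + (16*(-33 - 52) - L)) = √(-11765/2 + (16*(-33 - 52) - 1*(-134))) = √(-11765/2 + (16*(-85) + 134)) = √(-11765/2 + (-1360 + 134)) = √(-11765/2 - 1226) = √(-14217/2) = I*√28434/2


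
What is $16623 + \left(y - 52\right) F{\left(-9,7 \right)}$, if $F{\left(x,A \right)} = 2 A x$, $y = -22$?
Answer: $25947$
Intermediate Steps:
$F{\left(x,A \right)} = 2 A x$
$16623 + \left(y - 52\right) F{\left(-9,7 \right)} = 16623 + \left(-22 - 52\right) 2 \cdot 7 \left(-9\right) = 16623 - -9324 = 16623 + 9324 = 25947$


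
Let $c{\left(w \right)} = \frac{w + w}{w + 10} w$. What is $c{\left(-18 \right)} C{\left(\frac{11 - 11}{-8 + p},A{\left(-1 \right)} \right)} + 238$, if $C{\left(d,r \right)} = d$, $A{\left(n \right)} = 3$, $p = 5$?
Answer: $238$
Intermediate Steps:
$c{\left(w \right)} = \frac{2 w^{2}}{10 + w}$ ($c{\left(w \right)} = \frac{2 w}{10 + w} w = \frac{2 w^{2}}{10 + w}$)
$c{\left(-18 \right)} C{\left(\frac{11 - 11}{-8 + p},A{\left(-1 \right)} \right)} + 238 = \frac{2 \left(-18\right)^{2}}{10 - 18} \frac{11 - 11}{-8 + 5} + 238 = 2 \cdot 324 \frac{1}{-8} \frac{0}{-3} + 238 = 2 \cdot 324 \left(- \frac{1}{8}\right) 0 \left(- \frac{1}{3}\right) + 238 = \left(-81\right) 0 + 238 = 0 + 238 = 238$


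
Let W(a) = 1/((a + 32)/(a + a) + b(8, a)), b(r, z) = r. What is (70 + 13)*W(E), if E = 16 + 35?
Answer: 8466/899 ≈ 9.4171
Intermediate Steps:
E = 51
W(a) = 1/(8 + (32 + a)/(2*a)) (W(a) = 1/((a + 32)/(a + a) + 8) = 1/((32 + a)/((2*a)) + 8) = 1/((32 + a)*(1/(2*a)) + 8) = 1/((32 + a)/(2*a) + 8) = 1/(8 + (32 + a)/(2*a)))
(70 + 13)*W(E) = (70 + 13)*(2*51/(32 + 17*51)) = 83*(2*51/(32 + 867)) = 83*(2*51/899) = 83*(2*51*(1/899)) = 83*(102/899) = 8466/899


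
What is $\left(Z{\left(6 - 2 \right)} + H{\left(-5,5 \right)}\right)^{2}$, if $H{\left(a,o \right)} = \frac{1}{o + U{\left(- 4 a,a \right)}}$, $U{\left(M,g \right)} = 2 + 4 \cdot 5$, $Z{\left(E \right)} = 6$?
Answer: $\frac{26569}{729} \approx 36.446$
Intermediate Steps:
$U{\left(M,g \right)} = 22$ ($U{\left(M,g \right)} = 2 + 20 = 22$)
$H{\left(a,o \right)} = \frac{1}{22 + o}$ ($H{\left(a,o \right)} = \frac{1}{o + 22} = \frac{1}{22 + o}$)
$\left(Z{\left(6 - 2 \right)} + H{\left(-5,5 \right)}\right)^{2} = \left(6 + \frac{1}{22 + 5}\right)^{2} = \left(6 + \frac{1}{27}\right)^{2} = \left(\frac{163}{27}\right)^{2} = \frac{26569}{729}$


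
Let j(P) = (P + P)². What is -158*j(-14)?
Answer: -123872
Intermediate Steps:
j(P) = 4*P² (j(P) = (2*P)² = 4*P²)
-158*j(-14) = -632*(-14)² = -632*196 = -158*784 = -123872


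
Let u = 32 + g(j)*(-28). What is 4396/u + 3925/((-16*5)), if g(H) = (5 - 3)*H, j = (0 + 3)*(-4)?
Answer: -471/11 ≈ -42.818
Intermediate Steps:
j = -12 (j = 3*(-4) = -12)
g(H) = 2*H
u = 704 (u = 32 + (2*(-12))*(-28) = 32 - 24*(-28) = 32 + 672 = 704)
4396/u + 3925/((-16*5)) = 4396/704 + 3925/((-16*5)) = 4396*(1/704) + 3925/(-80) = 1099/176 + 3925*(-1/80) = 1099/176 - 785/16 = -471/11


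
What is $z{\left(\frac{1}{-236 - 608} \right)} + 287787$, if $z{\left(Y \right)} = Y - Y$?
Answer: $287787$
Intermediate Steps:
$z{\left(Y \right)} = 0$
$z{\left(\frac{1}{-236 - 608} \right)} + 287787 = 0 + 287787 = 287787$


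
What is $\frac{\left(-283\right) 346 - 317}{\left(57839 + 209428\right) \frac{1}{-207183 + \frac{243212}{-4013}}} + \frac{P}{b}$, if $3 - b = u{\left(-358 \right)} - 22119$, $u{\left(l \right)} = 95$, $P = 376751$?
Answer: $\frac{46153516981768144}{605766487403} \approx 76190.0$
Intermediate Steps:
$b = 22027$ ($b = 3 - \left(95 - 22119\right) = 3 - -22024 = 3 + 22024 = 22027$)
$\frac{\left(-283\right) 346 - 317}{\left(57839 + 209428\right) \frac{1}{-207183 + \frac{243212}{-4013}}} + \frac{P}{b} = \frac{\left(-283\right) 346 - 317}{\left(57839 + 209428\right) \frac{1}{-207183 + \frac{243212}{-4013}}} + \frac{376751}{22027} = \frac{-97918 - 317}{267267 \frac{1}{-207183 + 243212 \left(- \frac{1}{4013}\right)}} + 376751 \cdot \frac{1}{22027} = - \frac{98235}{267267 \frac{1}{-207183 - \frac{243212}{4013}}} + \frac{376751}{22027} = - \frac{98235}{267267 \frac{1}{- \frac{831668591}{4013}}} + \frac{376751}{22027} = - \frac{98235}{267267 \left(- \frac{4013}{831668591}\right)} + \frac{376751}{22027} = - \frac{98235}{- \frac{82503267}{63974507}} + \frac{376751}{22027} = \left(-98235\right) \left(- \frac{63974507}{82503267}\right) + \frac{376751}{22027} = \frac{2094845231715}{27501089} + \frac{376751}{22027} = \frac{46153516981768144}{605766487403}$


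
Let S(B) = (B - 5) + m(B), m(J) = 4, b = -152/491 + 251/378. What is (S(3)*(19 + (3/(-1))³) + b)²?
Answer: 8431955711089/34446617604 ≈ 244.78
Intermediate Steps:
b = 65785/185598 (b = -152*1/491 + 251*(1/378) = -152/491 + 251/378 = 65785/185598 ≈ 0.35445)
S(B) = -1 + B (S(B) = (B - 5) + 4 = (-5 + B) + 4 = -1 + B)
(S(3)*(19 + (3/(-1))³) + b)² = ((-1 + 3)*(19 + (3/(-1))³) + 65785/185598)² = (2*(19 + (3*(-1))³) + 65785/185598)² = (2*(19 + (-3)³) + 65785/185598)² = (2*(19 - 27) + 65785/185598)² = (2*(-8) + 65785/185598)² = (-16 + 65785/185598)² = (-2903783/185598)² = 8431955711089/34446617604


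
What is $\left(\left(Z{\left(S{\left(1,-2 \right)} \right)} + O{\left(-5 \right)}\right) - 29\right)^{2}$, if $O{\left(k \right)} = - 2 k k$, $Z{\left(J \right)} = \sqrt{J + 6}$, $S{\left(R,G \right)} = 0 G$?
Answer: $\left(-79 + \sqrt{6}\right)^{2} \approx 5860.0$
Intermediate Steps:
$S{\left(R,G \right)} = 0$
$Z{\left(J \right)} = \sqrt{6 + J}$
$O{\left(k \right)} = - 2 k^{2}$
$\left(\left(Z{\left(S{\left(1,-2 \right)} \right)} + O{\left(-5 \right)}\right) - 29\right)^{2} = \left(\left(\sqrt{6 + 0} - 2 \left(-5\right)^{2}\right) - 29\right)^{2} = \left(\left(\sqrt{6} - 50\right) - 29\right)^{2} = \left(\left(-50 + \sqrt{6}\right) - 29\right)^{2} = \left(-79 + \sqrt{6}\right)^{2}$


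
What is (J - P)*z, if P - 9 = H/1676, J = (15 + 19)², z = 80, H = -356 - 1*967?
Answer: 38473900/419 ≈ 91823.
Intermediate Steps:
H = -1323 (H = -356 - 967 = -1323)
J = 1156 (J = 34² = 1156)
P = 13761/1676 (P = 9 - 1323/1676 = 13761/1676 ≈ 8.2106)
(J - P)*z = (1156 - 1*13761/1676)*80 = (1156 - 13761/1676)*80 = (1923695/1676)*80 = 38473900/419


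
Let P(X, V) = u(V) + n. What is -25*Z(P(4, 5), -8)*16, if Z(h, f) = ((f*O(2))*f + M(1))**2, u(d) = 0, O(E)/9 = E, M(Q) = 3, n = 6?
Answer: -533610000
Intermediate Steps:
O(E) = 9*E
P(X, V) = 6 (P(X, V) = 0 + 6 = 6)
Z(h, f) = (3 + 18*f**2)**2 (Z(h, f) = ((f*(9*2))*f + 3)**2 = ((f*18)*f + 3)**2 = ((18*f)*f + 3)**2 = (18*f**2 + 3)**2 = (3 + 18*f**2)**2)
-25*Z(P(4, 5), -8)*16 = -225*(1 + 6*(-8)**2)**2*16 = -225*(1 + 6*64)**2*16 = -225*(1 + 384)**2*16 = -225*385**2*16 = -225*148225*16 = -25*1334025*16 = -33350625*16 = -533610000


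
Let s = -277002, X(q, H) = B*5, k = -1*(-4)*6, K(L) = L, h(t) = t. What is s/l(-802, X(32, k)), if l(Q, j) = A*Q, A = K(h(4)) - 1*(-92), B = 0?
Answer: 46167/12832 ≈ 3.5978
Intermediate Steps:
k = 24 (k = 4*6 = 24)
A = 96 (A = 4 - 1*(-92) = 4 + 92 = 96)
X(q, H) = 0 (X(q, H) = 0*5 = 0)
l(Q, j) = 96*Q
s/l(-802, X(32, k)) = -277002/(96*(-802)) = -277002/(-76992) = -277002*(-1/76992) = 46167/12832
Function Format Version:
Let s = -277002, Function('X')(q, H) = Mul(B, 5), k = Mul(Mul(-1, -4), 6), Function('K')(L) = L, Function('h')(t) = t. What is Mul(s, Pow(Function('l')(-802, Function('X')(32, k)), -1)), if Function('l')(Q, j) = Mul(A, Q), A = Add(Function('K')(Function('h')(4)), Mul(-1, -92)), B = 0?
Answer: Rational(46167, 12832) ≈ 3.5978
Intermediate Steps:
k = 24 (k = Mul(4, 6) = 24)
A = 96 (A = Add(4, Mul(-1, -92)) = Add(4, 92) = 96)
Function('X')(q, H) = 0 (Function('X')(q, H) = Mul(0, 5) = 0)
Function('l')(Q, j) = Mul(96, Q)
Mul(s, Pow(Function('l')(-802, Function('X')(32, k)), -1)) = Mul(-277002, Pow(Mul(96, -802), -1)) = Mul(-277002, Pow(-76992, -1)) = Mul(-277002, Rational(-1, 76992)) = Rational(46167, 12832)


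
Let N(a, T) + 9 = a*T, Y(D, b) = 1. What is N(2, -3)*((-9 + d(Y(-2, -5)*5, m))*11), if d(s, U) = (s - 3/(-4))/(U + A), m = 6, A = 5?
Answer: 5595/4 ≈ 1398.8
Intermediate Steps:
N(a, T) = -9 + T*a (N(a, T) = -9 + a*T = -9 + T*a)
d(s, U) = (3/4 + s)/(5 + U) (d(s, U) = (s - 3/(-4))/(U + 5) = (s - 3*(-1/4))/(5 + U) = (s + 3/4)/(5 + U) = (3/4 + s)/(5 + U))
N(2, -3)*((-9 + d(Y(-2, -5)*5, m))*11) = (-9 - 3*2)*((-9 + (3/4 + 1*5)/(5 + 6))*11) = (-9 - 6)*((-9 + (3/4 + 5)/11)*11) = -15*(-9 + (1/11)*(23/4))*11 = -15*(-9 + 23/44)*11 = -(-5595)*11/44 = -15*(-373/4) = 5595/4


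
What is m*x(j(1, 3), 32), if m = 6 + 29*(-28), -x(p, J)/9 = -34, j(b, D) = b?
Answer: -246636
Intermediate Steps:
x(p, J) = 306 (x(p, J) = -9*(-34) = 306)
m = -806 (m = 6 - 812 = -806)
m*x(j(1, 3), 32) = -806*306 = -246636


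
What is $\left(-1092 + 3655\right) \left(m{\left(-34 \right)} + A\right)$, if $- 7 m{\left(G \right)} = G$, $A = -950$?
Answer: $- \frac{16956808}{7} \approx -2.4224 \cdot 10^{6}$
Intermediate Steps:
$m{\left(G \right)} = - \frac{G}{7}$
$\left(-1092 + 3655\right) \left(m{\left(-34 \right)} + A\right) = \left(-1092 + 3655\right) \left(\left(- \frac{1}{7}\right) \left(-34\right) - 950\right) = 2563 \left(\frac{34}{7} - 950\right) = 2563 \left(- \frac{6616}{7}\right) = - \frac{16956808}{7}$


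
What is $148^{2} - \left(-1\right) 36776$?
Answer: $58680$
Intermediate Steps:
$148^{2} - \left(-1\right) 36776 = 21904 - -36776 = 21904 + 36776 = 58680$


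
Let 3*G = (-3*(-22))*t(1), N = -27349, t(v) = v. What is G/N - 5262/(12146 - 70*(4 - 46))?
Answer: -72121165/206293507 ≈ -0.34960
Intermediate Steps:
G = 22 (G = (-3*(-22)*1)/3 = (66*1)/3 = (1/3)*66 = 22)
G/N - 5262/(12146 - 70*(4 - 46)) = 22/(-27349) - 5262/(12146 - 70*(4 - 46)) = 22*(-1/27349) - 5262/(12146 - 70*(-42)) = -22/27349 - 5262/(12146 + 2940) = -22/27349 - 5262/15086 = -22/27349 - 5262*1/15086 = -22/27349 - 2631/7543 = -72121165/206293507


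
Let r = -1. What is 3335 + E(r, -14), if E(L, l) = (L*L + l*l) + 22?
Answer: 3554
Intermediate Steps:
E(L, l) = 22 + L² + l² (E(L, l) = (L² + l²) + 22 = 22 + L² + l²)
3335 + E(r, -14) = 3335 + (22 + (-1)² + (-14)²) = 3335 + (22 + 1 + 196) = 3335 + 219 = 3554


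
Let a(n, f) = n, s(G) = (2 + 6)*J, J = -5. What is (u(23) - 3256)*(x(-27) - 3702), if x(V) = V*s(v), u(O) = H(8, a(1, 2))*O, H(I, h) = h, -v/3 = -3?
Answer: 8476926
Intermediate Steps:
v = 9 (v = -3*(-3) = 9)
s(G) = -40 (s(G) = (2 + 6)*(-5) = 8*(-5) = -40)
u(O) = O (u(O) = 1*O = O)
x(V) = -40*V (x(V) = V*(-40) = -40*V)
(u(23) - 3256)*(x(-27) - 3702) = (23 - 3256)*(-40*(-27) - 3702) = -3233*(1080 - 3702) = -3233*(-2622) = 8476926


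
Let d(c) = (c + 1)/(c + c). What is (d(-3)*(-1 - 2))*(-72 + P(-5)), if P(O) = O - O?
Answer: 72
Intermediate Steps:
d(c) = (1 + c)/(2*c) (d(c) = (1 + c)/((2*c)) = (1 + c)*(1/(2*c)) = (1 + c)/(2*c))
P(O) = 0
(d(-3)*(-1 - 2))*(-72 + P(-5)) = (((1/2)*(1 - 3)/(-3))*(-1 - 2))*(-72 + 0) = (((1/2)*(-1/3)*(-2))*(-3))*(-72) = ((1/3)*(-3))*(-72) = -1*(-72) = 72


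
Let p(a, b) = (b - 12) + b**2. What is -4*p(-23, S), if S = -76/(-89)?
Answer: 330048/7921 ≈ 41.667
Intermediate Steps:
S = 76/89 (S = -76*(-1/89) = 76/89 ≈ 0.85393)
p(a, b) = -12 + b + b**2 (p(a, b) = (-12 + b) + b**2 = -12 + b + b**2)
-4*p(-23, S) = -4*(-12 + 76/89 + (76/89)**2) = -4*(-12 + 76/89 + 5776/7921) = -4*(-82512/7921) = 330048/7921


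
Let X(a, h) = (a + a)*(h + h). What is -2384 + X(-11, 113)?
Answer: -7356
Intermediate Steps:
X(a, h) = 4*a*h (X(a, h) = (2*a)*(2*h) = 4*a*h)
-2384 + X(-11, 113) = -2384 + 4*(-11)*113 = -2384 - 4972 = -7356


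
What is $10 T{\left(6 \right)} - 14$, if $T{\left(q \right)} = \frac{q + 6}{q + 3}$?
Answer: $- \frac{2}{3} \approx -0.66667$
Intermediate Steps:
$T{\left(q \right)} = \frac{6 + q}{3 + q}$
$10 T{\left(6 \right)} - 14 = 10 \frac{6 + 6}{3 + 6} - 14 = 10 \cdot \frac{1}{9} \cdot 12 - 14 = 10 \cdot \frac{4}{3} - 14 = \frac{40}{3} - 14 = - \frac{2}{3}$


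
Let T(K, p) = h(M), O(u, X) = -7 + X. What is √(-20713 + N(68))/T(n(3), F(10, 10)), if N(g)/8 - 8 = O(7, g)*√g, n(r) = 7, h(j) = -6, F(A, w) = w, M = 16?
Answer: -I*√(20649 - 976*√17)/6 ≈ -21.49*I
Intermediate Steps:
N(g) = 64 + 8*√g*(-7 + g) (N(g) = 64 + 8*((-7 + g)*√g) = 64 + 8*(√g*(-7 + g)) = 64 + 8*√g*(-7 + g))
T(K, p) = -6
√(-20713 + N(68))/T(n(3), F(10, 10)) = √(-20713 + (64 + 8*√68*(-7 + 68)))/(-6) = √(-20713 + (64 + 8*(2*√17)*61))*(-⅙) = √(-20713 + (64 + 976*√17))*(-⅙) = √(-20649 + 976*√17)*(-⅙) = -√(-20649 + 976*√17)/6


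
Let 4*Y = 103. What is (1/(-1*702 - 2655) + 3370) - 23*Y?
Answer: 37299623/13428 ≈ 2777.8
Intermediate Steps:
Y = 103/4 (Y = (¼)*103 = 103/4 ≈ 25.750)
(1/(-1*702 - 2655) + 3370) - 23*Y = (1/(-1*702 - 2655) + 3370) - 23*103/4 = (1/(-702 - 2655) + 3370) - 2369/4 = (1/(-3357) + 3370) - 2369/4 = (-1/3357 + 3370) - 2369/4 = 11313089/3357 - 2369/4 = 37299623/13428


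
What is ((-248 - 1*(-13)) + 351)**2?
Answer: 13456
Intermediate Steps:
((-248 - 1*(-13)) + 351)**2 = ((-248 + 13) + 351)**2 = (-235 + 351)**2 = 116**2 = 13456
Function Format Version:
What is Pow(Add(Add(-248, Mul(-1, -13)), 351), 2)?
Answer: 13456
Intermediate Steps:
Pow(Add(Add(-248, Mul(-1, -13)), 351), 2) = Pow(Add(Add(-248, 13), 351), 2) = Pow(Add(-235, 351), 2) = Pow(116, 2) = 13456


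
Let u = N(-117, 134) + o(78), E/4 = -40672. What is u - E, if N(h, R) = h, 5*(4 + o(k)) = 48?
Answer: 812883/5 ≈ 1.6258e+5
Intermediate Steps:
E = -162688 (E = 4*(-40672) = -162688)
o(k) = 28/5 (o(k) = -4 + (1/5)*48 = -4 + 48/5 = 28/5)
u = -557/5 (u = -117 + 28/5 = -557/5 ≈ -111.40)
u - E = -557/5 - 1*(-162688) = -557/5 + 162688 = 812883/5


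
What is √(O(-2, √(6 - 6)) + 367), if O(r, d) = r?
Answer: √365 ≈ 19.105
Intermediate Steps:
√(O(-2, √(6 - 6)) + 367) = √(-2 + 367) = √365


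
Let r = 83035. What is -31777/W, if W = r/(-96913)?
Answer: 3079604401/83035 ≈ 37088.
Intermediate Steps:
W = -83035/96913 (W = 83035/(-96913) = 83035*(-1/96913) = -83035/96913 ≈ -0.85680)
-31777/W = -31777/(-83035/96913) = -31777*(-96913/83035) = 3079604401/83035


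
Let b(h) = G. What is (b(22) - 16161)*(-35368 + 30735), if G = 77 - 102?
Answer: 74989738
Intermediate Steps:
G = -25
b(h) = -25
(b(22) - 16161)*(-35368 + 30735) = (-25 - 16161)*(-35368 + 30735) = -16186*(-4633) = 74989738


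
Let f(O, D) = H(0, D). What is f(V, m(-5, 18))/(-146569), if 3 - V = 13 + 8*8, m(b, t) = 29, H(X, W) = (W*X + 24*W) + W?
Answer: -725/146569 ≈ -0.0049465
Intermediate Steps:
H(X, W) = 25*W + W*X (H(X, W) = (24*W + W*X) + W = 25*W + W*X)
V = -74 (V = 3 - (13 + 8*8) = 3 - (13 + 64) = 3 - 1*77 = 3 - 77 = -74)
f(O, D) = 25*D (f(O, D) = D*(25 + 0) = D*25 = 25*D)
f(V, m(-5, 18))/(-146569) = (25*29)/(-146569) = 725*(-1/146569) = -725/146569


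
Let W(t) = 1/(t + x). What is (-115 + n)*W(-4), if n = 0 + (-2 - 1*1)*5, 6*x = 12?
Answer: 65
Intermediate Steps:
x = 2 (x = (1/6)*12 = 2)
W(t) = 1/(2 + t) (W(t) = 1/(t + 2) = 1/(2 + t))
n = -15 (n = 0 + (-2 - 1)*5 = 0 - 3*5 = 0 - 15 = -15)
(-115 + n)*W(-4) = (-115 - 15)/(2 - 4) = -130/(-2) = -130*(-1/2) = 65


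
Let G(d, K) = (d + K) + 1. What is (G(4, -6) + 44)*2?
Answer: 86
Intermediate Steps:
G(d, K) = 1 + K + d (G(d, K) = (K + d) + 1 = 1 + K + d)
(G(4, -6) + 44)*2 = ((1 - 6 + 4) + 44)*2 = (-1 + 44)*2 = 43*2 = 86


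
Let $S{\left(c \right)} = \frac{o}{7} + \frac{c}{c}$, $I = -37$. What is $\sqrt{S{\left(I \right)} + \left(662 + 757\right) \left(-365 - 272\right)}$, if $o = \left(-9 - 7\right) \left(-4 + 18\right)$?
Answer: $i \sqrt{903934} \approx 950.75 i$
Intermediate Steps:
$o = -224$ ($o = \left(-16\right) 14 = -224$)
$S{\left(c \right)} = -31$ ($S{\left(c \right)} = - \frac{224}{7} + \frac{c}{c} = \left(-224\right) \frac{1}{7} + 1 = -32 + 1 = -31$)
$\sqrt{S{\left(I \right)} + \left(662 + 757\right) \left(-365 - 272\right)} = \sqrt{-31 + \left(662 + 757\right) \left(-365 - 272\right)} = \sqrt{-31 + 1419 \left(-637\right)} = \sqrt{-31 - 903903} = \sqrt{-903934} = i \sqrt{903934}$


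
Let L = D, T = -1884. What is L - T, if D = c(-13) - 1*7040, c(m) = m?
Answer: -5169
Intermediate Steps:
D = -7053 (D = -13 - 1*7040 = -13 - 7040 = -7053)
L = -7053
L - T = -7053 - 1*(-1884) = -7053 + 1884 = -5169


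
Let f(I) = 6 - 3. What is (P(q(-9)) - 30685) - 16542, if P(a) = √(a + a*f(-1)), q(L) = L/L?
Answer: -47225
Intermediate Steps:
f(I) = 3
q(L) = 1
P(a) = 2*√a (P(a) = √(a + a*3) = √(a + 3*a) = √(4*a) = 2*√a)
(P(q(-9)) - 30685) - 16542 = (2*√1 - 30685) - 16542 = (2*1 - 30685) - 16542 = (2 - 30685) - 16542 = -30683 - 16542 = -47225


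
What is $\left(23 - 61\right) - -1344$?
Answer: $1306$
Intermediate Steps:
$\left(23 - 61\right) - -1344 = -38 + 1344 = 1306$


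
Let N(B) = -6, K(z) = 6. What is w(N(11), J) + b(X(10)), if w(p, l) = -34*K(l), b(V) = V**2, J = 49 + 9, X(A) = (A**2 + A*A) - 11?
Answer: 35517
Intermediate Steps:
X(A) = -11 + 2*A**2 (X(A) = (A**2 + A**2) - 11 = 2*A**2 - 11 = -11 + 2*A**2)
J = 58
w(p, l) = -204 (w(p, l) = -34*6 = -204)
w(N(11), J) + b(X(10)) = -204 + (-11 + 2*10**2)**2 = -204 + (-11 + 2*100)**2 = -204 + (-11 + 200)**2 = -204 + 189**2 = -204 + 35721 = 35517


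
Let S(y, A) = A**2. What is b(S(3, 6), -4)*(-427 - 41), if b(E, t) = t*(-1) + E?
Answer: -18720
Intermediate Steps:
b(E, t) = E - t (b(E, t) = -t + E = E - t)
b(S(3, 6), -4)*(-427 - 41) = (6**2 - 1*(-4))*(-427 - 41) = (36 + 4)*(-468) = 40*(-468) = -18720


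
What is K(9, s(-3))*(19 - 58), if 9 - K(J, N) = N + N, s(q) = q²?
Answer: 351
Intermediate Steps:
K(J, N) = 9 - 2*N (K(J, N) = 9 - (N + N) = 9 - 2*N)
K(9, s(-3))*(19 - 58) = (9 - 2*(-3)²)*(19 - 58) = (9 - 2*9)*(-39) = (9 - 18)*(-39) = -9*(-39) = 351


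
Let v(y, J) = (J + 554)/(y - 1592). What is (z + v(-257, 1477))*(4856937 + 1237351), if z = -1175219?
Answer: -13242777895233056/1849 ≈ -7.1621e+12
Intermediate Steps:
v(y, J) = (554 + J)/(-1592 + y)
(z + v(-257, 1477))*(4856937 + 1237351) = (-1175219 + (554 + 1477)/(-1592 - 257))*(4856937 + 1237351) = (-1175219 + 2031/(-1849))*6094288 = (-1175219 - 1/1849*2031)*6094288 = (-1175219 - 2031/1849)*6094288 = -2172981962/1849*6094288 = -13242777895233056/1849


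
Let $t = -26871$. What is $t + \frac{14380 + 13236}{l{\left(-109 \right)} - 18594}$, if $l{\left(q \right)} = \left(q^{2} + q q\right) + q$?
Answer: $- \frac{135912773}{5059} \approx -26866.0$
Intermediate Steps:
$l{\left(q \right)} = q + 2 q^{2}$ ($l{\left(q \right)} = \left(q^{2} + q^{2}\right) + q = 2 q^{2} + q = q + 2 q^{2}$)
$t + \frac{14380 + 13236}{l{\left(-109 \right)} - 18594} = -26871 + \frac{14380 + 13236}{- 109 \left(1 + 2 \left(-109\right)\right) - 18594} = -26871 + \frac{27616}{- 109 \left(1 - 218\right) - 18594} = -26871 + \frac{27616}{\left(-109\right) \left(-217\right) - 18594} = -26871 + \frac{27616}{23653 - 18594} = -26871 + \frac{27616}{5059} = - \frac{135912773}{5059}$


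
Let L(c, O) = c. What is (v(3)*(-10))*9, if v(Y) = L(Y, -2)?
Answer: -270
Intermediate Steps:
v(Y) = Y
(v(3)*(-10))*9 = (3*(-10))*9 = -30*9 = -270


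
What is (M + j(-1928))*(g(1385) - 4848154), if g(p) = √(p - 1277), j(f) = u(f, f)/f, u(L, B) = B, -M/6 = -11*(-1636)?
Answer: 523479428150 - 647850*√3 ≈ 5.2348e+11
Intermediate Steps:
M = -107976 (M = -(-66)*(-1636) = -6*17996 = -107976)
j(f) = 1 (j(f) = f/f = 1)
g(p) = √(-1277 + p)
(M + j(-1928))*(g(1385) - 4848154) = (-107976 + 1)*(√(-1277 + 1385) - 4848154) = -107975*(√108 - 4848154) = -107975*(6*√3 - 4848154) = -107975*(-4848154 + 6*√3) = 523479428150 - 647850*√3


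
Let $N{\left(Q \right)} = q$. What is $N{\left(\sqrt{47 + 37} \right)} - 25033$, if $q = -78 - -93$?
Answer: $-25018$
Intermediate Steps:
$q = 15$ ($q = -78 + 93 = 15$)
$N{\left(Q \right)} = 15$
$N{\left(\sqrt{47 + 37} \right)} - 25033 = 15 - 25033 = -25018$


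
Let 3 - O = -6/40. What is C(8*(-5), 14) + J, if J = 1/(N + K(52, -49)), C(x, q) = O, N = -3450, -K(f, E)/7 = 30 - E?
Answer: 252169/80060 ≈ 3.1497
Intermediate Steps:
K(f, E) = -210 + 7*E (K(f, E) = -7*(30 - E) = -210 + 7*E)
O = 63/20 (O = 3 - (-6)/40 = 3 - 1*(-3/20) = 3 + 3/20 = 63/20 ≈ 3.1500)
C(x, q) = 63/20
J = -1/4003 (J = 1/(-3450 + (-210 + 7*(-49))) = 1/(-3450 + (-210 - 343)) = 1/(-3450 - 553) = 1/(-4003) = -1/4003 ≈ -0.00024981)
C(8*(-5), 14) + J = 63/20 - 1/4003 = 252169/80060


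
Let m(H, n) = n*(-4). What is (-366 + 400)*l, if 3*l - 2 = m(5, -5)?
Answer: 748/3 ≈ 249.33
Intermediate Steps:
m(H, n) = -4*n
l = 22/3 (l = ⅔ + (-4*(-5))/3 = ⅔ + (⅓)*20 = ⅔ + 20/3 = 22/3 ≈ 7.3333)
(-366 + 400)*l = (-366 + 400)*(22/3) = 34*(22/3) = 748/3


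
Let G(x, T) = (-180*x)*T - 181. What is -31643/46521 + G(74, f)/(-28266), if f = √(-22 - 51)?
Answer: -295333579/438320862 + 2220*I*√73/4711 ≈ -0.67378 + 4.0263*I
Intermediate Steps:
f = I*√73 (f = √(-73) = I*√73 ≈ 8.544*I)
G(x, T) = -181 - 180*T*x (G(x, T) = -180*T*x - 181 = -181 - 180*T*x)
-31643/46521 + G(74, f)/(-28266) = -31643/46521 + (-181 - 180*I*√73*74)/(-28266) = -31643*1/46521 + (-181 - 13320*I*√73)*(-1/28266) = -31643/46521 + (181/28266 + 2220*I*√73/4711) = -295333579/438320862 + 2220*I*√73/4711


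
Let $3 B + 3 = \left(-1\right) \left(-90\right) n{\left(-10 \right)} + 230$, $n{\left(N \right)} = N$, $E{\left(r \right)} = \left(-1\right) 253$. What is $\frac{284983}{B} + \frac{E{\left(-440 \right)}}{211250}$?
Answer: $- \frac{180608146519}{142171250} \approx -1270.4$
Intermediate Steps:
$E{\left(r \right)} = -253$
$B = - \frac{673}{3}$ ($B = -1 + \frac{\left(-1\right) \left(-90\right) \left(-10\right) + 230}{3} = -1 + \frac{90 \left(-10\right) + 230}{3} = -1 + \frac{-900 + 230}{3} = -1 + \frac{1}{3} \left(-670\right) = -1 - \frac{670}{3} = - \frac{673}{3} \approx -224.33$)
$\frac{284983}{B} + \frac{E{\left(-440 \right)}}{211250} = \frac{284983}{- \frac{673}{3}} - \frac{253}{211250} = 284983 \left(- \frac{3}{673}\right) - \frac{253}{211250} = - \frac{854949}{673} - \frac{253}{211250} = - \frac{180608146519}{142171250}$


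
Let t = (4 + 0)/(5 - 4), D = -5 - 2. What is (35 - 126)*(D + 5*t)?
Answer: -1183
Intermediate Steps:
D = -7
t = 4 (t = 4/1 = 4*1 = 4)
(35 - 126)*(D + 5*t) = (35 - 126)*(-7 + 5*4) = -91*(-7 + 20) = -91*13 = -1183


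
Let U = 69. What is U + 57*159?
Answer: 9132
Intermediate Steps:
U + 57*159 = 69 + 57*159 = 69 + 9063 = 9132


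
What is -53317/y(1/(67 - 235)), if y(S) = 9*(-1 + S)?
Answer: 2985752/507 ≈ 5889.1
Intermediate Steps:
y(S) = -9 + 9*S
-53317/y(1/(67 - 235)) = -53317/(-9 + 9/(67 - 235)) = -53317/(-9 + 9/(-168)) = -53317/(-9 + 9*(-1/168)) = -53317/(-9 - 3/56) = -53317/(-507/56) = -53317*(-56/507) = 2985752/507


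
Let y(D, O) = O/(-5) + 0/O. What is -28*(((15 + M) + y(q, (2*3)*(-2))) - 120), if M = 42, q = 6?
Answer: 8484/5 ≈ 1696.8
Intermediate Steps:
y(D, O) = -O/5 (y(D, O) = O*(-⅕) + 0 = -O/5 + 0 = -O/5)
-28*(((15 + M) + y(q, (2*3)*(-2))) - 120) = -28*(((15 + 42) - 2*3*(-2)/5) - 120) = -28*((57 - 6*(-2)/5) - 120) = -28*((57 - ⅕*(-12)) - 120) = -28*((57 + 12/5) - 120) = -28*(297/5 - 120) = -28*(-303/5) = 8484/5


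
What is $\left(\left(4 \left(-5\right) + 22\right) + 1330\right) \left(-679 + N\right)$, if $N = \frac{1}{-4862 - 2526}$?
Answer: $- \frac{1670478849}{1847} \approx -9.0443 \cdot 10^{5}$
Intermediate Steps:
$N = - \frac{1}{7388}$ ($N = \frac{1}{-7388} = - \frac{1}{7388} \approx -0.00013535$)
$\left(\left(4 \left(-5\right) + 22\right) + 1330\right) \left(-679 + N\right) = \left(\left(4 \left(-5\right) + 22\right) + 1330\right) \left(-679 - \frac{1}{7388}\right) = \left(\left(-20 + 22\right) + 1330\right) \left(- \frac{5016453}{7388}\right) = \left(2 + 1330\right) \left(- \frac{5016453}{7388}\right) = 1332 \left(- \frac{5016453}{7388}\right) = - \frac{1670478849}{1847}$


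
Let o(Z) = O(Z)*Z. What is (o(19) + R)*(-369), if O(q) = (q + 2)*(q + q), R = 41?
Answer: -5609907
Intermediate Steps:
O(q) = 2*q*(2 + q) (O(q) = (2 + q)*(2*q) = 2*q*(2 + q))
o(Z) = 2*Z**2*(2 + Z) (o(Z) = (2*Z*(2 + Z))*Z = 2*Z**2*(2 + Z))
(o(19) + R)*(-369) = (2*19**2*(2 + 19) + 41)*(-369) = (2*361*21 + 41)*(-369) = (15162 + 41)*(-369) = 15203*(-369) = -5609907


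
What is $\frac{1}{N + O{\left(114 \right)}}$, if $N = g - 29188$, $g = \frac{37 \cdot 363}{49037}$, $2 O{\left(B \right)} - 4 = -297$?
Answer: $- \frac{98074}{2876924891} \approx -3.409 \cdot 10^{-5}$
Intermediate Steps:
$O{\left(B \right)} = - \frac{293}{2}$ ($O{\left(B \right)} = 2 + \frac{1}{2} \left(-297\right) = 2 - \frac{297}{2} = - \frac{293}{2}$)
$g = \frac{13431}{49037}$ ($g = 13431 \cdot \frac{1}{49037} = \frac{13431}{49037} \approx 0.2739$)
$N = - \frac{1431278525}{49037}$ ($N = \frac{13431}{49037} - 29188 = - \frac{1431278525}{49037} \approx -29188.0$)
$\frac{1}{N + O{\left(114 \right)}} = \frac{1}{- \frac{1431278525}{49037} - \frac{293}{2}} = \frac{1}{- \frac{2876924891}{98074}} = - \frac{98074}{2876924891}$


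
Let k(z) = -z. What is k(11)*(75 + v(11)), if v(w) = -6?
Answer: -759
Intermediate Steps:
k(11)*(75 + v(11)) = (-1*11)*(75 - 6) = -11*69 = -759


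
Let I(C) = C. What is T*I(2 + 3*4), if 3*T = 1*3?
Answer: 14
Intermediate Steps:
T = 1 (T = (1*3)/3 = (1/3)*3 = 1)
T*I(2 + 3*4) = 1*(2 + 3*4) = 1*(2 + 12) = 1*14 = 14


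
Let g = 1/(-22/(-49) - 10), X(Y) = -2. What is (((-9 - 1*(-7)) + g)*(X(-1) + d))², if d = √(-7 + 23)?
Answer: 970225/54756 ≈ 17.719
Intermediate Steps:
d = 4 (d = √16 = 4)
g = -49/468 (g = 1/(-22*(-1/49) - 10) = 1/(22/49 - 10) = 1/(-468/49) = -49/468 ≈ -0.10470)
(((-9 - 1*(-7)) + g)*(X(-1) + d))² = (((-9 - 1*(-7)) - 49/468)*(-2 + 4))² = (((-9 + 7) - 49/468)*2)² = ((-2 - 49/468)*2)² = (-985/468*2)² = (-985/234)² = 970225/54756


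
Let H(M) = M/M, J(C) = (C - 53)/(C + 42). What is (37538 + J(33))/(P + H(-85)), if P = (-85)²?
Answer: 281533/54195 ≈ 5.1948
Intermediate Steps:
J(C) = (-53 + C)/(42 + C)
H(M) = 1
P = 7225
(37538 + J(33))/(P + H(-85)) = (37538 + (-53 + 33)/(42 + 33))/(7225 + 1) = (37538 - 20/75)/7226 = (37538 + (1/75)*(-20))*(1/7226) = (37538 - 4/15)*(1/7226) = (563066/15)*(1/7226) = 281533/54195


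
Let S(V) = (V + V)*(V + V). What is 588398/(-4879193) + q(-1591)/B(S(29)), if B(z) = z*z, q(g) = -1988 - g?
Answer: -6660540653029/55215368067728 ≈ -0.12063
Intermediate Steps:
S(V) = 4*V² (S(V) = (2*V)*(2*V) = 4*V²)
B(z) = z²
588398/(-4879193) + q(-1591)/B(S(29)) = 588398/(-4879193) + (-1988 - 1*(-1591))/((4*29²)²) = 588398*(-1/4879193) + (-1988 + 1591)/((4*841)²) = -588398/4879193 - 397/(3364²) = -588398/4879193 - 397/11316496 = -6660540653029/55215368067728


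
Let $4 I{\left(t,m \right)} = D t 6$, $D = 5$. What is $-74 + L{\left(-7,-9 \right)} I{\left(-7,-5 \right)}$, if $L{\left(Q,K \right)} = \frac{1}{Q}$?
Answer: $- \frac{133}{2} \approx -66.5$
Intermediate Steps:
$I{\left(t,m \right)} = \frac{15 t}{2}$ ($I{\left(t,m \right)} = \frac{5 t 6}{4} = \frac{30 t}{4} = \frac{15 t}{2}$)
$-74 + L{\left(-7,-9 \right)} I{\left(-7,-5 \right)} = -74 + \frac{\frac{15}{2} \left(-7\right)}{-7} = -74 - - \frac{15}{2} = -74 + \frac{15}{2} = - \frac{133}{2}$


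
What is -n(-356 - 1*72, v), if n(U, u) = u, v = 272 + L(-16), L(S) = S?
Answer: -256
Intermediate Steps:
v = 256 (v = 272 - 16 = 256)
-n(-356 - 1*72, v) = -1*256 = -256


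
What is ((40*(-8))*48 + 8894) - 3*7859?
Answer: -30043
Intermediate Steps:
((40*(-8))*48 + 8894) - 3*7859 = (-320*48 + 8894) - 23577 = (-15360 + 8894) - 23577 = -6466 - 23577 = -30043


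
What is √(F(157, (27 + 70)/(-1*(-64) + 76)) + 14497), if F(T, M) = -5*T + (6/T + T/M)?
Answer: √3232682521210/15229 ≈ 118.06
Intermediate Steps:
F(T, M) = -5*T + 6/T + T/M
√(F(157, (27 + 70)/(-1*(-64) + 76)) + 14497) = √((-5*157 + 6/157 + 157/(((27 + 70)/(-1*(-64) + 76)))) + 14497) = √((-785 + 6*(1/157) + 157/((97/(64 + 76)))) + 14497) = √((-785 + 6/157 + 157/((97/140))) + 14497) = √((-785 + 6/157 + 157/((97*(1/140)))) + 14497) = √((-785 + 6/157 + 157/(97/140)) + 14497) = √((-785 + 6/157 + 157*(140/97)) + 14497) = √((-785 + 6/157 + 21980/97) + 14497) = √(-8503323/15229 + 14497) = √(212271490/15229) = √3232682521210/15229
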